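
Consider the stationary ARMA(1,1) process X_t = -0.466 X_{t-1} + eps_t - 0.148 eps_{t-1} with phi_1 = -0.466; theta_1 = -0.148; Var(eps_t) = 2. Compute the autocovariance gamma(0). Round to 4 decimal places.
\gamma(0) = 2.9631

Multiply the model equation by X_{t-k} and take expectations. With theta_0 = psi_0 = 1 and psi_j the MA(infinity) weights, this gives
  gamma(k) - sum_i phi_i gamma(k-i) = c_k,
  c_k = sigma^2 * sum_{j=k..q} theta_j psi_{j-k}   (c_k = 0 for k > q),
using gamma(-m) = gamma(m).
psi-weights needed (psi_j = theta_j + sum_i phi_i psi_{j-i}):
  psi_1 = theta_1 + phi_1 = -0.148 + (-0.466) = -0.614
Right-hand sides:
  c_0 = sigma^2 (1 + theta_1 psi_1) = 2 * (1 + (-0.148)(-0.614)) = 2 * 1.090872 = 2.181744
  c_1 = sigma^2 theta_1 = 2 * (-0.148) = -0.296
  c_2 = 0
Equations for k = 0 and k = 1 (AR order 1):
  gamma(0) = phi_1 gamma(1) + c_0
  gamma(1) = phi_1 gamma(0) + c_1
Substituting the second into the first: gamma(0) (1 - phi_1^2) = c_0 + phi_1 c_1, so
  gamma(0) = (c_0 + phi_1 c_1) / (1 - phi_1^2) = (2.181744 + (-0.466)(-0.296)) / (1 - (-0.466)^2) = 2.31968 / 0.782844 = 2.963145.
Therefore gamma(0) = 2.9631 (to 4 decimal places).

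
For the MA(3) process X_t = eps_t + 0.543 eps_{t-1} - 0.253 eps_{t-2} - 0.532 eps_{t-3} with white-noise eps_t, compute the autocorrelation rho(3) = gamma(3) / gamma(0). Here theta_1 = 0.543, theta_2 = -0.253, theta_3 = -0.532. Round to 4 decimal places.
\rho(3) = -0.3240

For an MA(q) process with theta_0 = 1, the autocovariance is
  gamma(k) = sigma^2 * sum_{i=0..q-k} theta_i * theta_{i+k},
and rho(k) = gamma(k) / gamma(0). Sigma^2 cancels.
  numerator   = (1)*(-0.532) = -0.532.
  denominator = (1)^2 + (0.543)^2 + (-0.253)^2 + (-0.532)^2 = 1.641882.
  rho(3) = -0.532 / 1.641882 = -0.3240.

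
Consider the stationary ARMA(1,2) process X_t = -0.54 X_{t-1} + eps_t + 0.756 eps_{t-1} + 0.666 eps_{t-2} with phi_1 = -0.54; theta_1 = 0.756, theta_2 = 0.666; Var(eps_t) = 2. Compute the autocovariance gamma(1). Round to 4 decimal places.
\gamma(1) = 0.2092

Multiply the model equation by X_{t-k} and take expectations. With theta_0 = psi_0 = 1 and psi_j the MA(infinity) weights, this gives
  gamma(k) - sum_i phi_i gamma(k-i) = c_k,
  c_k = sigma^2 * sum_{j=k..q} theta_j psi_{j-k}   (c_k = 0 for k > q),
using gamma(-m) = gamma(m).
psi-weights needed (psi_j = theta_j + sum_i phi_i psi_{j-i}):
  psi_1 = theta_1 + phi_1 = 0.756 + (-0.54) = 0.216
  psi_2 = theta_2 + phi_1 psi_1 = 0.666 + (-0.54)(0.216) = 0.54936
Right-hand sides:
  c_0 = sigma^2 (1 + theta_1 psi_1 + theta_2 psi_2) = 2 * (1 + (0.756)(0.216) + (0.666)(0.54936)) = 2 * 1.52917 = 3.05834
  c_1 = sigma^2 (theta_1 + theta_2 psi_1) = 2 * (0.756 + (0.666)(0.216)) = 1.799712
  c_2 = sigma^2 theta_2 = 2 * (0.666) = 1.332
Equations for k = 0 and k = 1 (AR order 1):
  gamma(0) = phi_1 gamma(1) + c_0
  gamma(1) = phi_1 gamma(0) + c_1
Substituting the second into the first: gamma(0) (1 - phi_1^2) = c_0 + phi_1 c_1, so
  gamma(0) = (c_0 + phi_1 c_1) / (1 - phi_1^2) = (3.05834 + (-0.54)(1.799712)) / (1 - (-0.54)^2) = 2.086495 / 0.7084 = 2.945363.
  gamma(1) = phi_1 gamma(0) + c_1 = (-0.54)(2.945363) + (1.799712) = 0.209216.
Therefore gamma(1) = 0.2092 (to 4 decimal places).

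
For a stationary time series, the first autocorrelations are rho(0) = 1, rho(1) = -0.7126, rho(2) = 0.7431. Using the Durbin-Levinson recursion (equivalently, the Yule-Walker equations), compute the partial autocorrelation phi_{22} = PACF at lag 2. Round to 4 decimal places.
\phi_{22} = 0.4781

The PACF at lag k is phi_{kk}, the last component of the solution
to the Yule-Walker system G_k phi = r_k where
  (G_k)_{ij} = rho(|i - j|), (r_k)_i = rho(i), i,j = 1..k.
Equivalently, Durbin-Levinson gives phi_{kk} iteratively:
  phi_{11} = rho(1)
  phi_{kk} = [rho(k) - sum_{j=1..k-1} phi_{k-1,j} rho(k-j)]
            / [1 - sum_{j=1..k-1} phi_{k-1,j} rho(j)],
  phi_{k,j} = phi_{k-1,j} - phi_{kk} phi_{k-1,k-j},  j = 1..k-1.
Step k = 1:
  phi_11 = rho(1) = -0.7126.
Step k = 2:
  phi_22 = [rho(2) - phi_11 rho(1)] / [1 - phi_11 rho(1)] = [0.7431 - (-0.7126)(-0.7126)] / [1 - (-0.7126)(-0.7126)]
         = 0.23530124 / 0.49220124 = 0.4781.
Therefore phi_{22} = 0.4781.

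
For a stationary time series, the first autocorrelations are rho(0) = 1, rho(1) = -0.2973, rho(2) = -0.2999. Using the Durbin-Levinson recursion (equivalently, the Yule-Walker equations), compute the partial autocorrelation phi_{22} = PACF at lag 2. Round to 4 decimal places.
\phi_{22} = -0.4259

The PACF at lag k is phi_{kk}, the last component of the solution
to the Yule-Walker system G_k phi = r_k where
  (G_k)_{ij} = rho(|i - j|), (r_k)_i = rho(i), i,j = 1..k.
Equivalently, Durbin-Levinson gives phi_{kk} iteratively:
  phi_{11} = rho(1)
  phi_{kk} = [rho(k) - sum_{j=1..k-1} phi_{k-1,j} rho(k-j)]
            / [1 - sum_{j=1..k-1} phi_{k-1,j} rho(j)],
  phi_{k,j} = phi_{k-1,j} - phi_{kk} phi_{k-1,k-j},  j = 1..k-1.
Step k = 1:
  phi_11 = rho(1) = -0.2973.
Step k = 2:
  phi_22 = [rho(2) - phi_11 rho(1)] / [1 - phi_11 rho(1)] = [-0.2999 - (-0.2973)(-0.2973)] / [1 - (-0.2973)(-0.2973)]
         = -0.38828729 / 0.91161271 = -0.4259.
Therefore phi_{22} = -0.4259.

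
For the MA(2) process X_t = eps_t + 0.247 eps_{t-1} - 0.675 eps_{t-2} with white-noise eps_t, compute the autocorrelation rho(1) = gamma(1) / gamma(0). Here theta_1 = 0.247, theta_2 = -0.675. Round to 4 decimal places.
\rho(1) = 0.0529

For an MA(q) process with theta_0 = 1, the autocovariance is
  gamma(k) = sigma^2 * sum_{i=0..q-k} theta_i * theta_{i+k},
and rho(k) = gamma(k) / gamma(0). Sigma^2 cancels.
  numerator   = (1)*(0.247) + (0.247)*(-0.675) = 0.080275.
  denominator = (1)^2 + (0.247)^2 + (-0.675)^2 = 1.516634.
  rho(1) = 0.080275 / 1.516634 = 0.0529.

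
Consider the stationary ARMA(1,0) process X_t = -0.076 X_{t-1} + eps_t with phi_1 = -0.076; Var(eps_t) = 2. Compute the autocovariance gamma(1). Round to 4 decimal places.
\gamma(1) = -0.1529

Multiply the model equation by X_{t-k} and take expectations. With theta_0 = psi_0 = 1 and psi_j the MA(infinity) weights, this gives
  gamma(k) - sum_i phi_i gamma(k-i) = c_k,
  c_k = sigma^2 * sum_{j=k..q} theta_j psi_{j-k}   (c_k = 0 for k > q),
using gamma(-m) = gamma(m).
Pure AR (q = 0): c_0 = sigma^2 = 2, c_k = 0 for k >= 1.
Equations for k = 0 and k = 1 (AR order 1):
  gamma(0) = phi_1 gamma(1) + c_0
  gamma(1) = phi_1 gamma(0) + c_1
Substituting the second into the first: gamma(0) (1 - phi_1^2) = c_0 + phi_1 c_1, so
  gamma(0) = c_0 / (1 - phi_1^2) = 2 / (1 - (-0.076)^2) = 2 / 0.994224 = 2.011619.
  gamma(1) = phi_1 gamma(0) = (-0.076)(2.011619) = -0.152883.
Therefore gamma(1) = -0.1529 (to 4 decimal places).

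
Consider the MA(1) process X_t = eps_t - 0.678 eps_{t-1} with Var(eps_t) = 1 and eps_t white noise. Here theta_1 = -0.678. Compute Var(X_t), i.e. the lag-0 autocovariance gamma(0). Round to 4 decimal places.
\gamma(0) = 1.4597

For an MA(q) process X_t = eps_t + sum_i theta_i eps_{t-i} with
Var(eps_t) = sigma^2, the variance is
  gamma(0) = sigma^2 * (1 + sum_i theta_i^2).
  sum_i theta_i^2 = (-0.678)^2 = 0.459684.
  gamma(0) = 1 * (1 + 0.459684) = 1 * 1.459684 = 1.459684, which rounds to 1.4597.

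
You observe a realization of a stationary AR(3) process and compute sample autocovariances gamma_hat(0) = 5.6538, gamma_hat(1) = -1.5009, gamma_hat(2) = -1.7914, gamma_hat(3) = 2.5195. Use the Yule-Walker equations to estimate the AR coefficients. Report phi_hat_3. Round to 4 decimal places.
\hat\phi_{3} = 0.2810

The Yule-Walker equations for an AR(p) process read, in matrix form,
  Gamma_p phi = r_p,   with   (Gamma_p)_{ij} = gamma(|i - j|),
                       (r_p)_i = gamma(i),   i,j = 1..p.
Substitute the sample gammas (Toeplitz matrix and right-hand side of size 3):
  Gamma_p = [[5.6538, -1.5009, -1.7914], [-1.5009, 5.6538, -1.5009], [-1.7914, -1.5009, 5.6538]]
  r_p     = [-1.5009, -1.7914, 2.5195]
Written out (R1..R3):
  (R1) 5.6538 phi_1 - 1.5009 phi_2 - 1.7914 phi_3 = -1.5009
  (R2) -1.5009 phi_1 + 5.6538 phi_2 - 1.5009 phi_3 = -1.7914
  (R3) -1.7914 phi_1 - 1.5009 phi_2 + 5.6538 phi_3 = 2.5195
Gaussian elimination:
  R2 <- R2 - (-1.5009/5.6538) R1 = R2 - (-0.265467) R1:  5.25536 phi_2 - 1.976458 phi_3 = -2.18984
  R3 <- R3 - (-1.7914/5.6538) R1 = R3 - (-0.316849) R1:  -1.976458 phi_2 + 5.086197 phi_3 = 2.043942
  R3 <- R3 - (-1.976458/5.25536) R2 = R3 - (-0.376084) R2:  4.342882 phi_3 = 1.220377
Back-substitution:
  phi_hat_3 = 1.220377 / 4.342882 = 0.281006
  phi_hat_2 = (-2.18984 - (-1.976458)(0.281006)) / 5.25536 = -0.311005
  phi_hat_1 = (-1.5009 - (-1.5009)(-0.311005) - (-1.7914)(0.281006)) / 5.6538 = -0.258993
So phi_hat = [-0.2590, -0.3110, 0.2810].
Therefore phi_hat_3 = 0.2810.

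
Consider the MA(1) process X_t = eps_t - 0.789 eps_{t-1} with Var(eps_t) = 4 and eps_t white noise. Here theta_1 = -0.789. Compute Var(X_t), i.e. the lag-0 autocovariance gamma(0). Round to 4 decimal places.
\gamma(0) = 6.4901

For an MA(q) process X_t = eps_t + sum_i theta_i eps_{t-i} with
Var(eps_t) = sigma^2, the variance is
  gamma(0) = sigma^2 * (1 + sum_i theta_i^2).
  sum_i theta_i^2 = (-0.789)^2 = 0.622521.
  gamma(0) = 4 * (1 + 0.622521) = 4 * 1.622521 = 6.490084, which rounds to 6.4901.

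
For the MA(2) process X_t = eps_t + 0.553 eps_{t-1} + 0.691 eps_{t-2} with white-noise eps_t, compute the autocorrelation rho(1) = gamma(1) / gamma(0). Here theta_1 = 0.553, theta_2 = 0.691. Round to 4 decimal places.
\rho(1) = 0.5244

For an MA(q) process with theta_0 = 1, the autocovariance is
  gamma(k) = sigma^2 * sum_{i=0..q-k} theta_i * theta_{i+k},
and rho(k) = gamma(k) / gamma(0). Sigma^2 cancels.
  numerator   = (1)*(0.553) + (0.553)*(0.691) = 0.935123.
  denominator = (1)^2 + (0.553)^2 + (0.691)^2 = 1.78329.
  rho(1) = 0.935123 / 1.78329 = 0.5244.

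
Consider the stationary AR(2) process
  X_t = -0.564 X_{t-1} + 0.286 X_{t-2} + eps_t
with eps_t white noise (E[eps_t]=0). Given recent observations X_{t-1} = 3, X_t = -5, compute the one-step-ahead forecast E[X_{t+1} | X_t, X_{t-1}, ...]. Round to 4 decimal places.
E[X_{t+1} \mid \mathcal F_t] = 3.6780

For an AR(p) model X_t = c + sum_i phi_i X_{t-i} + eps_t, the
one-step-ahead conditional mean is
  E[X_{t+1} | X_t, ...] = c + sum_i phi_i X_{t+1-i}.
Substitute known values:
  E[X_{t+1} | ...] = (-0.564) * (-5) + (0.286) * (3)
                   = 3.6780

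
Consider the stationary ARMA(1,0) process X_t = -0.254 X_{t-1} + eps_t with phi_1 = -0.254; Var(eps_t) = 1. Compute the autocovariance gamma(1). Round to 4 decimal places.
\gamma(1) = -0.2715

Multiply the model equation by X_{t-k} and take expectations. With theta_0 = psi_0 = 1 and psi_j the MA(infinity) weights, this gives
  gamma(k) - sum_i phi_i gamma(k-i) = c_k,
  c_k = sigma^2 * sum_{j=k..q} theta_j psi_{j-k}   (c_k = 0 for k > q),
using gamma(-m) = gamma(m).
Pure AR (q = 0): c_0 = sigma^2 = 1, c_k = 0 for k >= 1.
Equations for k = 0 and k = 1 (AR order 1):
  gamma(0) = phi_1 gamma(1) + c_0
  gamma(1) = phi_1 gamma(0) + c_1
Substituting the second into the first: gamma(0) (1 - phi_1^2) = c_0 + phi_1 c_1, so
  gamma(0) = c_0 / (1 - phi_1^2) = 1 / (1 - (-0.254)^2) = 1 / 0.935484 = 1.068965.
  gamma(1) = phi_1 gamma(0) = (-0.254)(1.068965) = -0.271517.
Therefore gamma(1) = -0.2715 (to 4 decimal places).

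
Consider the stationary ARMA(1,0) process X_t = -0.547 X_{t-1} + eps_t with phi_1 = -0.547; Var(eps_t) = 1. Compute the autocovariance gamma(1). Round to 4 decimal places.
\gamma(1) = -0.7805

Multiply the model equation by X_{t-k} and take expectations. With theta_0 = psi_0 = 1 and psi_j the MA(infinity) weights, this gives
  gamma(k) - sum_i phi_i gamma(k-i) = c_k,
  c_k = sigma^2 * sum_{j=k..q} theta_j psi_{j-k}   (c_k = 0 for k > q),
using gamma(-m) = gamma(m).
Pure AR (q = 0): c_0 = sigma^2 = 1, c_k = 0 for k >= 1.
Equations for k = 0 and k = 1 (AR order 1):
  gamma(0) = phi_1 gamma(1) + c_0
  gamma(1) = phi_1 gamma(0) + c_1
Substituting the second into the first: gamma(0) (1 - phi_1^2) = c_0 + phi_1 c_1, so
  gamma(0) = c_0 / (1 - phi_1^2) = 1 / (1 - (-0.547)^2) = 1 / 0.700791 = 1.426959.
  gamma(1) = phi_1 gamma(0) = (-0.547)(1.426959) = -0.780547.
Therefore gamma(1) = -0.7805 (to 4 decimal places).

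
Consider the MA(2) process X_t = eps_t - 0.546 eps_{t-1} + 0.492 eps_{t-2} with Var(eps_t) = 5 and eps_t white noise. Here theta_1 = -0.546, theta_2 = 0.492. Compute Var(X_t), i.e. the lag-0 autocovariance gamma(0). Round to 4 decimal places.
\gamma(0) = 7.7009

For an MA(q) process X_t = eps_t + sum_i theta_i eps_{t-i} with
Var(eps_t) = sigma^2, the variance is
  gamma(0) = sigma^2 * (1 + sum_i theta_i^2).
  sum_i theta_i^2 = (-0.546)^2 + (0.492)^2 = 0.298116 + 0.242064 = 0.54018.
  gamma(0) = 5 * (1 + 0.54018) = 5 * 1.54018 = 7.7009.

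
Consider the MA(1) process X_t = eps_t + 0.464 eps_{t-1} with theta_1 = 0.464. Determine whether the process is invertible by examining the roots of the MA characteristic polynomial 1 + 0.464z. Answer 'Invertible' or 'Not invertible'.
\text{Invertible}

The MA(q) characteristic polynomial is P(z) = 1 + 0.464z.
Invertibility requires all roots to lie outside the unit circle, i.e. |z| > 1 for every root.
This is linear in z: 1 + (0.464) z = 0  =>  z = -1/(0.464) = -2.155172,  |z| = 2.155172.
Moduli of all roots: 2.1552.
All moduli strictly greater than 1? Yes.
Verdict: Invertible.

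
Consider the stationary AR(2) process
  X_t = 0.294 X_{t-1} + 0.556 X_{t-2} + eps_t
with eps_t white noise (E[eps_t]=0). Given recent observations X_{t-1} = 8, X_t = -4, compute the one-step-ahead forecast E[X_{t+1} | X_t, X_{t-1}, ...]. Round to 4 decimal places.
E[X_{t+1} \mid \mathcal F_t] = 3.2720

For an AR(p) model X_t = c + sum_i phi_i X_{t-i} + eps_t, the
one-step-ahead conditional mean is
  E[X_{t+1} | X_t, ...] = c + sum_i phi_i X_{t+1-i}.
Substitute known values:
  E[X_{t+1} | ...] = (0.294) * (-4) + (0.556) * (8)
                   = 3.2720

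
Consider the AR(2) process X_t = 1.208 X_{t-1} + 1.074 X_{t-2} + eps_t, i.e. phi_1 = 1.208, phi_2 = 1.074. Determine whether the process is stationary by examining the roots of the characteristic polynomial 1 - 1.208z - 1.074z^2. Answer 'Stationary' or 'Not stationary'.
\text{Not stationary}

The AR(p) characteristic polynomial is P(z) = 1 - 1.208z - 1.074z^2.
Stationarity requires all roots to lie outside the unit circle, i.e. |z| > 1 for every root.
Set 1 + (-1.208) z + (-1.074) z^2 = 0, i.e. a z^2 + b z + c = 0 with a = -1.074, b = -1.208, c = 1.
Discriminant D = b^2 - 4ac = (-1.208)^2 - 4*(-1.074)*1 = 1.459264 - (-4.296) = 5.755264.
D >= 0, so the roots are real: z = (-b +/- sqrt(D)) / (2a) = (1.208 +/- 2.399013) / (-2.148).
  z_1 = (1.208 + 2.399013) / (-2.148) = -1.6792,   |z_1| = 1.6792.
  z_2 = (1.208 - 2.399013) / (-2.148) = 0.5545,   |z_2| = 0.5545.
Moduli of all roots: 1.6792, 0.5545.
All moduli strictly greater than 1? No.
Verdict: Not stationary.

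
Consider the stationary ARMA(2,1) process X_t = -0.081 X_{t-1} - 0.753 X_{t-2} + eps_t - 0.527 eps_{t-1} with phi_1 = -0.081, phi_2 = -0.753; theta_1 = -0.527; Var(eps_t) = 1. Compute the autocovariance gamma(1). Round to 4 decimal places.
\gamma(1) = -0.4425

Multiply the model equation by X_{t-k} and take expectations. With theta_0 = psi_0 = 1 and psi_j the MA(infinity) weights, this gives
  gamma(k) - sum_i phi_i gamma(k-i) = c_k,
  c_k = sigma^2 * sum_{j=k..q} theta_j psi_{j-k}   (c_k = 0 for k > q),
using gamma(-m) = gamma(m).
psi-weights needed (psi_j = theta_j + sum_i phi_i psi_{j-i}):
  psi_1 = theta_1 + phi_1 = -0.527 + (-0.081) = -0.608
Right-hand sides:
  c_0 = sigma^2 (1 + theta_1 psi_1) = 1 * (1 + (-0.527)(-0.608)) = 1 * 1.320416 = 1.320416
  c_1 = sigma^2 theta_1 = 1 * (-0.527) = -0.527
  c_2 = 0
Equations for k = 0, 1, 2 (AR order 2, c_2 = 0):
  (E0) gamma(0) = phi_1 gamma(1) + phi_2 gamma(2) + c_0
  (E1) gamma(1) = phi_1 gamma(0) + phi_2 gamma(1) + c_1
  (E2) gamma(2) = phi_1 gamma(1) + phi_2 gamma(0)
From (E1): gamma(1) = A gamma(0) + B with
  A = phi_1 / (1 - phi_2) = -0.081 / 1.753 = -0.046207,   B = c_1 / (1 - phi_2) = -0.527 / 1.753 = -0.300627.
Insert (E2) into (E0): gamma(0) (1 - phi_2^2) = phi_1 (1 + phi_2) gamma(1) + c_0.
  phi_1 (1 + phi_2) = (-0.081)(0.247) = -0.020007,   1 - phi_2^2 = 0.432991.
Replace gamma(1) by A gamma(0) + B and collect gamma(0):
  gamma(0) [0.432991 - (-0.020007)(-0.046207)] = (-0.020007)(-0.300627) + 1.320416
  gamma(0) * 0.432067 = 1.326431
  gamma(0) = 1.326431 / 0.432067 = 3.069968.
  gamma(1) = A gamma(0) + B = (-0.046207)(3.069968) + (-0.300627) = -0.44248.
Therefore gamma(1) = -0.4425 (to 4 decimal places).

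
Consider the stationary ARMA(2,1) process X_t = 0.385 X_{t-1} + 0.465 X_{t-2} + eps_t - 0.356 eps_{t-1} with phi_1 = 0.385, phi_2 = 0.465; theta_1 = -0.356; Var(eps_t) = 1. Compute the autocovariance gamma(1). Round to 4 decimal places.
\gamma(1) = 0.5045

Multiply the model equation by X_{t-k} and take expectations. With theta_0 = psi_0 = 1 and psi_j the MA(infinity) weights, this gives
  gamma(k) - sum_i phi_i gamma(k-i) = c_k,
  c_k = sigma^2 * sum_{j=k..q} theta_j psi_{j-k}   (c_k = 0 for k > q),
using gamma(-m) = gamma(m).
psi-weights needed (psi_j = theta_j + sum_i phi_i psi_{j-i}):
  psi_1 = theta_1 + phi_1 = -0.356 + (0.385) = 0.029
Right-hand sides:
  c_0 = sigma^2 (1 + theta_1 psi_1) = 1 * (1 + (-0.356)(0.029)) = 1 * 0.989676 = 0.989676
  c_1 = sigma^2 theta_1 = 1 * (-0.356) = -0.356
  c_2 = 0
Equations for k = 0, 1, 2 (AR order 2, c_2 = 0):
  (E0) gamma(0) = phi_1 gamma(1) + phi_2 gamma(2) + c_0
  (E1) gamma(1) = phi_1 gamma(0) + phi_2 gamma(1) + c_1
  (E2) gamma(2) = phi_1 gamma(1) + phi_2 gamma(0)
From (E1): gamma(1) = A gamma(0) + B with
  A = phi_1 / (1 - phi_2) = 0.385 / 0.535 = 0.719626,   B = c_1 / (1 - phi_2) = -0.356 / 0.535 = -0.665421.
Insert (E2) into (E0): gamma(0) (1 - phi_2^2) = phi_1 (1 + phi_2) gamma(1) + c_0.
  phi_1 (1 + phi_2) = (0.385)(1.465) = 0.564025,   1 - phi_2^2 = 0.783775.
Replace gamma(1) by A gamma(0) + B and collect gamma(0):
  gamma(0) [0.783775 - (0.564025)(0.719626)] = (0.564025)(-0.665421) + 0.989676
  gamma(0) * 0.377888 = 0.614362
  gamma(0) = 0.614362 / 0.377888 = 1.625779.
  gamma(1) = A gamma(0) + B = (0.719626)(1.625779) + (-0.665421) = 0.504533.
Therefore gamma(1) = 0.5045 (to 4 decimal places).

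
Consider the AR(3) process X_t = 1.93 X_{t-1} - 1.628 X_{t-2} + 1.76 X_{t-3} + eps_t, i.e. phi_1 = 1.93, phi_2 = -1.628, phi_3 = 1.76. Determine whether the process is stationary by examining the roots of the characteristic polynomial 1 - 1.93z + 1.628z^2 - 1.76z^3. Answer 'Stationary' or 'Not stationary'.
\text{Not stationary}

The AR(p) characteristic polynomial is P(z) = 1 - 1.93z + 1.628z^2 - 1.76z^3.
Stationarity requires all roots to lie outside the unit circle, i.e. |z| > 1 for every root.
Degree 3: look for a simple real root z0 first, then factor out (1 - z/z0) and solve the remaining quadratic.
Testing z0 = 0.625: P(0.625) = 1 + (-1.93)(0.625) + (1.628)(0.625)^2 + (-1.76)(0.625)^3
  = 1 + (-1.20625) + (0.635937) + (-0.429688) = 0.  So z_0 = 0.625 is a root, |z_0| = 0.625.
Divide out the factor (1 - 1.6 z) = (1 - z/z0) (since 1/z0 = 1.6):
  P(z) = (1 - 1.6 z)(1 + (-0.33) z + (1.1) z^2)
  [check: z-coef -0.33 - (1.6) = -1.93; z^2-coef 1.1 - (1.6)(-0.33) = 1.628; z^3-coef -(1.6)(1.1) = -1.76.]
Remaining roots from the quadratic factor 1 + (-0.33) z + (1.1) z^2:
  Set 1 + (-0.33) z + (1.1) z^2 = 0, i.e. a z^2 + b z + c = 0 with a = 1.1, b = -0.33, c = 1.
  Discriminant D = b^2 - 4ac = (-0.33)^2 - 4*(1.1)*1 = 0.1089 - (4.4) = -4.2911.
  D < 0, so the roots are the complex-conjugate pair z = (-b +/- i sqrt(-D)) / (2a) = 0.15 +/- 0.9416i.
  For a conjugate pair |z|^2 = z * conj(z) = (product of roots) = c/a = 1/(1.1) = 0.909091, so |z| = sqrt(0.909091) = 0.9535 for both roots.
Moduli of all roots: 0.6250, 0.9535, 0.9535.
All moduli strictly greater than 1? No.
Verdict: Not stationary.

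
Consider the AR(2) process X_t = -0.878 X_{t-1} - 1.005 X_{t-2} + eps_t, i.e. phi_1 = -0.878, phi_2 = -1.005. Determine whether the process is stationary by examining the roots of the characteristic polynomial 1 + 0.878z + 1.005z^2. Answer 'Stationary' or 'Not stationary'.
\text{Not stationary}

The AR(p) characteristic polynomial is P(z) = 1 + 0.878z + 1.005z^2.
Stationarity requires all roots to lie outside the unit circle, i.e. |z| > 1 for every root.
Set 1 + (0.878) z + (1.005) z^2 = 0, i.e. a z^2 + b z + c = 0 with a = 1.005, b = 0.878, c = 1.
Discriminant D = b^2 - 4ac = (0.878)^2 - 4*(1.005)*1 = 0.770884 - (4.02) = -3.249116.
D < 0, so the roots are the complex-conjugate pair z = (-b +/- i sqrt(-D)) / (2a) = -0.4368 +/- 0.8968i.
For a conjugate pair |z|^2 = z * conj(z) = (product of roots) = c/a = 1/(1.005) = 0.995025, so |z| = sqrt(0.995025) = 0.9975 for both roots.
Moduli of all roots: 0.9975, 0.9975.
All moduli strictly greater than 1? No.
Verdict: Not stationary.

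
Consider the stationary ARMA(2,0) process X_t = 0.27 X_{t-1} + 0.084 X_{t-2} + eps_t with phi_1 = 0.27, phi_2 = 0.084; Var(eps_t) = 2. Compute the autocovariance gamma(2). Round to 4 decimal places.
\gamma(2) = 0.3608

Multiply the model equation by X_{t-k} and take expectations. With theta_0 = psi_0 = 1 and psi_j the MA(infinity) weights, this gives
  gamma(k) - sum_i phi_i gamma(k-i) = c_k,
  c_k = sigma^2 * sum_{j=k..q} theta_j psi_{j-k}   (c_k = 0 for k > q),
using gamma(-m) = gamma(m).
Pure AR (q = 0): c_0 = sigma^2 = 2, c_k = 0 for k >= 1.
Equations for k = 0, 1, 2 (AR order 2, c_2 = 0):
  (E0) gamma(0) = phi_1 gamma(1) + phi_2 gamma(2) + c_0
  (E1) gamma(1) = phi_1 gamma(0) + phi_2 gamma(1) + c_1
  (E2) gamma(2) = phi_1 gamma(1) + phi_2 gamma(0)
From (E1): gamma(1) = A gamma(0) + B with
  A = phi_1 / (1 - phi_2) = 0.27 / 0.916 = 0.29476,   B = c_1 / (1 - phi_2) = 0 / 0.916 = 0.
Insert (E2) into (E0): gamma(0) (1 - phi_2^2) = phi_1 (1 + phi_2) gamma(1) + c_0.
  phi_1 (1 + phi_2) = (0.27)(1.084) = 0.29268,   1 - phi_2^2 = 0.992944.
Replace gamma(1) by A gamma(0) + B and collect gamma(0):
  gamma(0) [0.992944 - (0.29268)(0.29476)] = c_0 = 2
  gamma(0) * 0.906674 = 2
  gamma(0) = 2 / 0.906674 = 2.205865.
  gamma(1) = A gamma(0) = (0.29476)(2.205865) = 0.6502.
  gamma(2) = phi_1 gamma(1) + phi_2 gamma(0) = (0.27)(0.6502) + (0.084)(2.205865) = 0.360847.
Therefore gamma(2) = 0.3608 (to 4 decimal places).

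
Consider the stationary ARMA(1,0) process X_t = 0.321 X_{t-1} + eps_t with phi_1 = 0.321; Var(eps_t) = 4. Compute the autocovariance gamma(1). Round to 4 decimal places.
\gamma(1) = 1.4315

Multiply the model equation by X_{t-k} and take expectations. With theta_0 = psi_0 = 1 and psi_j the MA(infinity) weights, this gives
  gamma(k) - sum_i phi_i gamma(k-i) = c_k,
  c_k = sigma^2 * sum_{j=k..q} theta_j psi_{j-k}   (c_k = 0 for k > q),
using gamma(-m) = gamma(m).
Pure AR (q = 0): c_0 = sigma^2 = 4, c_k = 0 for k >= 1.
Equations for k = 0 and k = 1 (AR order 1):
  gamma(0) = phi_1 gamma(1) + c_0
  gamma(1) = phi_1 gamma(0) + c_1
Substituting the second into the first: gamma(0) (1 - phi_1^2) = c_0 + phi_1 c_1, so
  gamma(0) = c_0 / (1 - phi_1^2) = 4 / (1 - (0.321)^2) = 4 / 0.896959 = 4.459513.
  gamma(1) = phi_1 gamma(0) = (0.321)(4.459513) = 1.431504.
Therefore gamma(1) = 1.4315 (to 4 decimal places).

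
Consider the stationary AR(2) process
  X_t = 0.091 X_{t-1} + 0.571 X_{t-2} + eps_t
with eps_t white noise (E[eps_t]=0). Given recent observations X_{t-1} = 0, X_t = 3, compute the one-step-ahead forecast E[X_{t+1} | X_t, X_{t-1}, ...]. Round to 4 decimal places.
E[X_{t+1} \mid \mathcal F_t] = 0.2730

For an AR(p) model X_t = c + sum_i phi_i X_{t-i} + eps_t, the
one-step-ahead conditional mean is
  E[X_{t+1} | X_t, ...] = c + sum_i phi_i X_{t+1-i}.
Substitute known values:
  E[X_{t+1} | ...] = (0.091) * (3) + (0.571) * (0)
                   = 0.2730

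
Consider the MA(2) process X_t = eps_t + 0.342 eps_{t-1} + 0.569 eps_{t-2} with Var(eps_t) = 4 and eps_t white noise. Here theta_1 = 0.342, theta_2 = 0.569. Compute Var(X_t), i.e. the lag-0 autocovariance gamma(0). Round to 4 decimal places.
\gamma(0) = 5.7629

For an MA(q) process X_t = eps_t + sum_i theta_i eps_{t-i} with
Var(eps_t) = sigma^2, the variance is
  gamma(0) = sigma^2 * (1 + sum_i theta_i^2).
  sum_i theta_i^2 = (0.342)^2 + (0.569)^2 = 0.116964 + 0.323761 = 0.440725.
  gamma(0) = 4 * (1 + 0.440725) = 4 * 1.440725 = 5.7629.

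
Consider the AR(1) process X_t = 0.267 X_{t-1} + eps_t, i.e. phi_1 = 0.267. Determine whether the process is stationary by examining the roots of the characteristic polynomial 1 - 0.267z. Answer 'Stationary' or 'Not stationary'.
\text{Stationary}

The AR(p) characteristic polynomial is P(z) = 1 - 0.267z.
Stationarity requires all roots to lie outside the unit circle, i.e. |z| > 1 for every root.
This is linear in z: 1 + (-0.267) z = 0  =>  z = -1/(-0.267) = 3.745318,  |z| = 3.745318.
Moduli of all roots: 3.7453.
All moduli strictly greater than 1? Yes.
Verdict: Stationary.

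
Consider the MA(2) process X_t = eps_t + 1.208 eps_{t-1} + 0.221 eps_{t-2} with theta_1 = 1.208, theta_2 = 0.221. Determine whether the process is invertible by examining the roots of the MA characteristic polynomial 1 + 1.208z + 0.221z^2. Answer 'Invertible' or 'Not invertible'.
\text{Invertible}

The MA(q) characteristic polynomial is P(z) = 1 + 1.208z + 0.221z^2.
Invertibility requires all roots to lie outside the unit circle, i.e. |z| > 1 for every root.
Set 1 + (1.208) z + (0.221) z^2 = 0, i.e. a z^2 + b z + c = 0 with a = 0.221, b = 1.208, c = 1.
Discriminant D = b^2 - 4ac = (1.208)^2 - 4*(0.221)*1 = 1.459264 - (0.884) = 0.575264.
D >= 0, so the roots are real: z = (-b +/- sqrt(D)) / (2a) = (-1.208 +/- 0.758462) / (0.442).
  z_1 = (-1.208 + 0.758462) / (0.442) = -1.0171,   |z_1| = 1.0171.
  z_2 = (-1.208 - 0.758462) / (0.442) = -4.449,   |z_2| = 4.449.
Moduli of all roots: 1.0171, 4.4490.
All moduli strictly greater than 1? Yes.
Verdict: Invertible.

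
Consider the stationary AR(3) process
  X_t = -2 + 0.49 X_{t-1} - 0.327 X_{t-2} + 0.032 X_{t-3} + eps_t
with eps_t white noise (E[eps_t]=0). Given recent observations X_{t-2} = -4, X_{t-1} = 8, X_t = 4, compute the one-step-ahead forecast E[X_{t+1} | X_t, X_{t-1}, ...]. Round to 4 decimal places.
E[X_{t+1} \mid \mathcal F_t] = -2.7840

For an AR(p) model X_t = c + sum_i phi_i X_{t-i} + eps_t, the
one-step-ahead conditional mean is
  E[X_{t+1} | X_t, ...] = c + sum_i phi_i X_{t+1-i}.
Substitute known values:
  E[X_{t+1} | ...] = -2 + (0.49) * (4) + (-0.327) * (8) + (0.032) * (-4)
                   = -2.7840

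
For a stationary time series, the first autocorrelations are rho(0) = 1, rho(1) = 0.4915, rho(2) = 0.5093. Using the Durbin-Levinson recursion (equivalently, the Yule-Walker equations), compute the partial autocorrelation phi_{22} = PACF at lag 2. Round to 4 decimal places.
\phi_{22} = 0.3530

The PACF at lag k is phi_{kk}, the last component of the solution
to the Yule-Walker system G_k phi = r_k where
  (G_k)_{ij} = rho(|i - j|), (r_k)_i = rho(i), i,j = 1..k.
Equivalently, Durbin-Levinson gives phi_{kk} iteratively:
  phi_{11} = rho(1)
  phi_{kk} = [rho(k) - sum_{j=1..k-1} phi_{k-1,j} rho(k-j)]
            / [1 - sum_{j=1..k-1} phi_{k-1,j} rho(j)],
  phi_{k,j} = phi_{k-1,j} - phi_{kk} phi_{k-1,k-j},  j = 1..k-1.
Step k = 1:
  phi_11 = rho(1) = 0.4915.
Step k = 2:
  phi_22 = [rho(2) - phi_11 rho(1)] / [1 - phi_11 rho(1)] = [0.5093 - (0.4915)(0.4915)] / [1 - (0.4915)(0.4915)]
         = 0.26772775 / 0.75842775 = 0.353.
Therefore phi_{22} = 0.3530.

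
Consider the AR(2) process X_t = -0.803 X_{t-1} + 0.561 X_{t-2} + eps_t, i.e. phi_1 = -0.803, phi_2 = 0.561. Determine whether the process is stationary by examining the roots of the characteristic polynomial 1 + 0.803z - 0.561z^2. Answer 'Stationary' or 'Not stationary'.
\text{Not stationary}

The AR(p) characteristic polynomial is P(z) = 1 + 0.803z - 0.561z^2.
Stationarity requires all roots to lie outside the unit circle, i.e. |z| > 1 for every root.
Set 1 + (0.803) z + (-0.561) z^2 = 0, i.e. a z^2 + b z + c = 0 with a = -0.561, b = 0.803, c = 1.
Discriminant D = b^2 - 4ac = (0.803)^2 - 4*(-0.561)*1 = 0.644809 - (-2.244) = 2.888809.
D >= 0, so the roots are real: z = (-b +/- sqrt(D)) / (2a) = (-0.803 +/- 1.69965) / (-1.122).
  z_1 = (-0.803 + 1.69965) / (-1.122) = -0.7992,   |z_1| = 0.7992.
  z_2 = (-0.803 - 1.69965) / (-1.122) = 2.2305,   |z_2| = 2.2305.
Moduli of all roots: 0.7992, 2.2305.
All moduli strictly greater than 1? No.
Verdict: Not stationary.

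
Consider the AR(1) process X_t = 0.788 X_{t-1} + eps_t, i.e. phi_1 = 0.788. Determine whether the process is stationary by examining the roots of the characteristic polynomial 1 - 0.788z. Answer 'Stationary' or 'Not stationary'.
\text{Stationary}

The AR(p) characteristic polynomial is P(z) = 1 - 0.788z.
Stationarity requires all roots to lie outside the unit circle, i.e. |z| > 1 for every root.
This is linear in z: 1 + (-0.788) z = 0  =>  z = -1/(-0.788) = 1.269036,  |z| = 1.269036.
Moduli of all roots: 1.2690.
All moduli strictly greater than 1? Yes.
Verdict: Stationary.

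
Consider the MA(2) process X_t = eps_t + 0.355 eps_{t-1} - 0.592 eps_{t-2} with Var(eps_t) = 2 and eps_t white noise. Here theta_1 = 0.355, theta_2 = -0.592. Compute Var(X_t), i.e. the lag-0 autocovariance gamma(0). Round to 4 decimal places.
\gamma(0) = 2.9530

For an MA(q) process X_t = eps_t + sum_i theta_i eps_{t-i} with
Var(eps_t) = sigma^2, the variance is
  gamma(0) = sigma^2 * (1 + sum_i theta_i^2).
  sum_i theta_i^2 = (0.355)^2 + (-0.592)^2 = 0.126025 + 0.350464 = 0.476489.
  gamma(0) = 2 * (1 + 0.476489) = 2 * 1.476489 = 2.952978, which rounds to 2.9530.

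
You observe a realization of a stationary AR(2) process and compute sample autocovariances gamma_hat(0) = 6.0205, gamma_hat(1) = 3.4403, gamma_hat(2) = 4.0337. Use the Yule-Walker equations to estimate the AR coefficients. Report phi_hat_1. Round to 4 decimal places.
\hat\phi_{1} = 0.2800

The Yule-Walker equations for an AR(p) process read, in matrix form,
  Gamma_p phi = r_p,   with   (Gamma_p)_{ij} = gamma(|i - j|),
                       (r_p)_i = gamma(i),   i,j = 1..p.
Substitute the sample gammas (Toeplitz matrix and right-hand side of size 2):
  Gamma_p = [[6.0205, 3.4403], [3.4403, 6.0205]]
  r_p     = [3.4403, 4.0337]
Written out:
  6.0205 phi_1 + 3.4403 phi_2 = 3.4403
  3.4403 phi_1 + 6.0205 phi_2 = 4.0337
Solve by Cramer's rule:
  det = gamma(0)^2 - gamma(1)^2 = (6.0205)^2 - (3.4403)^2 = 36.24642025 - 11.83566409 = 24.41075616
  phi_hat_1 = [gamma(1) gamma(0) - gamma(1) gamma(2)] / det = [(3.4403)(6.0205) - (3.4403)(4.0337)] / 24.41075616 = 6.83518804 / 24.41075616 = 0.28
  phi_hat_2 = [gamma(0) gamma(2) - gamma(1)^2] / det = [(6.0205)(4.0337) - (3.4403)^2] / 24.41075616 = 12.44922676 / 24.41075616 = 0.51
So phi_hat = [0.2800, 0.5100].
Therefore phi_hat_1 = 0.2800.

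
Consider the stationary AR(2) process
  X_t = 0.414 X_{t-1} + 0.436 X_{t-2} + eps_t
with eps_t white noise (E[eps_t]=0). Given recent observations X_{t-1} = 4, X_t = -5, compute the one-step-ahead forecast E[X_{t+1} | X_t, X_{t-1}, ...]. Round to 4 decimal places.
E[X_{t+1} \mid \mathcal F_t] = -0.3260

For an AR(p) model X_t = c + sum_i phi_i X_{t-i} + eps_t, the
one-step-ahead conditional mean is
  E[X_{t+1} | X_t, ...] = c + sum_i phi_i X_{t+1-i}.
Substitute known values:
  E[X_{t+1} | ...] = (0.414) * (-5) + (0.436) * (4)
                   = -0.3260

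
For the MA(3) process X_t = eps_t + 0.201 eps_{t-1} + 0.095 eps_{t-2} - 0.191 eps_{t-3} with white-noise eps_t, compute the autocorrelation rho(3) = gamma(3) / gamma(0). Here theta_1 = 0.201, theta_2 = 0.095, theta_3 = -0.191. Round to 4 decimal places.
\rho(3) = -0.1759

For an MA(q) process with theta_0 = 1, the autocovariance is
  gamma(k) = sigma^2 * sum_{i=0..q-k} theta_i * theta_{i+k},
and rho(k) = gamma(k) / gamma(0). Sigma^2 cancels.
  numerator   = (1)*(-0.191) = -0.191.
  denominator = (1)^2 + (0.201)^2 + (0.095)^2 + (-0.191)^2 = 1.085907.
  rho(3) = -0.191 / 1.085907 = -0.1759.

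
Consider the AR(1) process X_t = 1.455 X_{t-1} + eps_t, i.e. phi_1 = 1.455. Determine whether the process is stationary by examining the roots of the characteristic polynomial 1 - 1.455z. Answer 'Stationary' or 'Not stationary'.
\text{Not stationary}

The AR(p) characteristic polynomial is P(z) = 1 - 1.455z.
Stationarity requires all roots to lie outside the unit circle, i.e. |z| > 1 for every root.
This is linear in z: 1 + (-1.455) z = 0  =>  z = -1/(-1.455) = 0.687285,  |z| = 0.687285.
Moduli of all roots: 0.6873.
All moduli strictly greater than 1? No.
Verdict: Not stationary.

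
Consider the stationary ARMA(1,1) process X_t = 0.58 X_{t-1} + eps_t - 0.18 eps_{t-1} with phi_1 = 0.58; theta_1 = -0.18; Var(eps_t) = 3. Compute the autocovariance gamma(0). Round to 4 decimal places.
\gamma(0) = 3.7233

Multiply the model equation by X_{t-k} and take expectations. With theta_0 = psi_0 = 1 and psi_j the MA(infinity) weights, this gives
  gamma(k) - sum_i phi_i gamma(k-i) = c_k,
  c_k = sigma^2 * sum_{j=k..q} theta_j psi_{j-k}   (c_k = 0 for k > q),
using gamma(-m) = gamma(m).
psi-weights needed (psi_j = theta_j + sum_i phi_i psi_{j-i}):
  psi_1 = theta_1 + phi_1 = -0.18 + (0.58) = 0.4
Right-hand sides:
  c_0 = sigma^2 (1 + theta_1 psi_1) = 3 * (1 + (-0.18)(0.4)) = 3 * 0.928 = 2.784
  c_1 = sigma^2 theta_1 = 3 * (-0.18) = -0.54
  c_2 = 0
Equations for k = 0 and k = 1 (AR order 1):
  gamma(0) = phi_1 gamma(1) + c_0
  gamma(1) = phi_1 gamma(0) + c_1
Substituting the second into the first: gamma(0) (1 - phi_1^2) = c_0 + phi_1 c_1, so
  gamma(0) = (c_0 + phi_1 c_1) / (1 - phi_1^2) = (2.784 + (0.58)(-0.54)) / (1 - (0.58)^2) = 2.4708 / 0.6636 = 3.723327.
Therefore gamma(0) = 3.7233 (to 4 decimal places).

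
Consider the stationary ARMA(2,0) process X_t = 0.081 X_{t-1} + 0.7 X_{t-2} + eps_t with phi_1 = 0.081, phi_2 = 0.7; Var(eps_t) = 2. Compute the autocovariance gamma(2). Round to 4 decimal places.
\gamma(2) = 3.0535

Multiply the model equation by X_{t-k} and take expectations. With theta_0 = psi_0 = 1 and psi_j the MA(infinity) weights, this gives
  gamma(k) - sum_i phi_i gamma(k-i) = c_k,
  c_k = sigma^2 * sum_{j=k..q} theta_j psi_{j-k}   (c_k = 0 for k > q),
using gamma(-m) = gamma(m).
Pure AR (q = 0): c_0 = sigma^2 = 2, c_k = 0 for k >= 1.
Equations for k = 0, 1, 2 (AR order 2, c_2 = 0):
  (E0) gamma(0) = phi_1 gamma(1) + phi_2 gamma(2) + c_0
  (E1) gamma(1) = phi_1 gamma(0) + phi_2 gamma(1) + c_1
  (E2) gamma(2) = phi_1 gamma(1) + phi_2 gamma(0)
From (E1): gamma(1) = A gamma(0) + B with
  A = phi_1 / (1 - phi_2) = 0.081 / 0.3 = 0.27,   B = c_1 / (1 - phi_2) = 0 / 0.3 = 0.
Insert (E2) into (E0): gamma(0) (1 - phi_2^2) = phi_1 (1 + phi_2) gamma(1) + c_0.
  phi_1 (1 + phi_2) = (0.081)(1.7) = 0.1377,   1 - phi_2^2 = 0.51.
Replace gamma(1) by A gamma(0) + B and collect gamma(0):
  gamma(0) [0.51 - (0.1377)(0.27)] = c_0 = 2
  gamma(0) * 0.472821 = 2
  gamma(0) = 2 / 0.472821 = 4.229931.
  gamma(1) = A gamma(0) = (0.27)(4.229931) = 1.142081.
  gamma(2) = phi_1 gamma(1) + phi_2 gamma(0) = (0.081)(1.142081) + (0.7)(4.229931) = 3.05346.
Therefore gamma(2) = 3.0535 (to 4 decimal places).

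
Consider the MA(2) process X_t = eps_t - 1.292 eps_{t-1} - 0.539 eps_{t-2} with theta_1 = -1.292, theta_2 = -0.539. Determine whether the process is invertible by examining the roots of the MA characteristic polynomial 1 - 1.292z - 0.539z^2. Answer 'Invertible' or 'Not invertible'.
\text{Not invertible}

The MA(q) characteristic polynomial is P(z) = 1 - 1.292z - 0.539z^2.
Invertibility requires all roots to lie outside the unit circle, i.e. |z| > 1 for every root.
Set 1 + (-1.292) z + (-0.539) z^2 = 0, i.e. a z^2 + b z + c = 0 with a = -0.539, b = -1.292, c = 1.
Discriminant D = b^2 - 4ac = (-1.292)^2 - 4*(-0.539)*1 = 1.669264 - (-2.156) = 3.825264.
D >= 0, so the roots are real: z = (-b +/- sqrt(D)) / (2a) = (1.292 +/- 1.955828) / (-1.078).
  z_1 = (1.292 + 1.955828) / (-1.078) = -3.0128,   |z_1| = 3.0128.
  z_2 = (1.292 - 1.955828) / (-1.078) = 0.6158,   |z_2| = 0.6158.
Moduli of all roots: 3.0128, 0.6158.
All moduli strictly greater than 1? No.
Verdict: Not invertible.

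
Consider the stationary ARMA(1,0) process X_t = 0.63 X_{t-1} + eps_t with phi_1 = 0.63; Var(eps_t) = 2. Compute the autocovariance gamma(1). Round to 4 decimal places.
\gamma(1) = 2.0892

Multiply the model equation by X_{t-k} and take expectations. With theta_0 = psi_0 = 1 and psi_j the MA(infinity) weights, this gives
  gamma(k) - sum_i phi_i gamma(k-i) = c_k,
  c_k = sigma^2 * sum_{j=k..q} theta_j psi_{j-k}   (c_k = 0 for k > q),
using gamma(-m) = gamma(m).
Pure AR (q = 0): c_0 = sigma^2 = 2, c_k = 0 for k >= 1.
Equations for k = 0 and k = 1 (AR order 1):
  gamma(0) = phi_1 gamma(1) + c_0
  gamma(1) = phi_1 gamma(0) + c_1
Substituting the second into the first: gamma(0) (1 - phi_1^2) = c_0 + phi_1 c_1, so
  gamma(0) = c_0 / (1 - phi_1^2) = 2 / (1 - (0.63)^2) = 2 / 0.6031 = 3.3162.
  gamma(1) = phi_1 gamma(0) = (0.63)(3.3162) = 2.089206.
Therefore gamma(1) = 2.0892 (to 4 decimal places).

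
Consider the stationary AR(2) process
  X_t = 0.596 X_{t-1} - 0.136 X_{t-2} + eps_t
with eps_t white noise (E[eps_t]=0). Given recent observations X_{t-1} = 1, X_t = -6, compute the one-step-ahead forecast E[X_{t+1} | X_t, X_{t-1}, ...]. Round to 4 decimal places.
E[X_{t+1} \mid \mathcal F_t] = -3.7120

For an AR(p) model X_t = c + sum_i phi_i X_{t-i} + eps_t, the
one-step-ahead conditional mean is
  E[X_{t+1} | X_t, ...] = c + sum_i phi_i X_{t+1-i}.
Substitute known values:
  E[X_{t+1} | ...] = (0.596) * (-6) + (-0.136) * (1)
                   = -3.7120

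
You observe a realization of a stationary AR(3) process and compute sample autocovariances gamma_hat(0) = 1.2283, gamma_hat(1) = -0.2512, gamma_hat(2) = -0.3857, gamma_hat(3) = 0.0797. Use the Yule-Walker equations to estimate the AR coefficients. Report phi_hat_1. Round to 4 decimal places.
\hat\phi_{1} = -0.3250

The Yule-Walker equations for an AR(p) process read, in matrix form,
  Gamma_p phi = r_p,   with   (Gamma_p)_{ij} = gamma(|i - j|),
                       (r_p)_i = gamma(i),   i,j = 1..p.
Substitute the sample gammas (Toeplitz matrix and right-hand side of size 3):
  Gamma_p = [[1.2283, -0.2512, -0.3857], [-0.2512, 1.2283, -0.2512], [-0.3857, -0.2512, 1.2283]]
  r_p     = [-0.2512, -0.3857, 0.0797]
Written out (R1..R3):
  (R1) 1.2283 phi_1 - 0.2512 phi_2 - 0.3857 phi_3 = -0.2512
  (R2) -0.2512 phi_1 + 1.2283 phi_2 - 0.2512 phi_3 = -0.3857
  (R3) -0.3857 phi_1 - 0.2512 phi_2 + 1.2283 phi_3 = 0.0797
Gaussian elimination:
  R2 <- R2 - (-0.2512/1.2283) R1 = R2 - (-0.20451) R1:  1.176927 phi_2 - 0.33008 phi_3 = -0.437073
  R3 <- R3 - (-0.3857/1.2283) R1 = R3 - (-0.314011) R1:  -0.33008 phi_2 + 1.107186 phi_3 = 0.00082
  R3 <- R3 - (-0.33008/1.176927) R2 = R3 - (-0.280459) R2:  1.014612 phi_3 = -0.121761
Back-substitution:
  phi_hat_3 = -0.121761 / 1.014612 = -0.120007
  phi_hat_2 = (-0.437073 - (-0.33008)(-0.120007)) / 1.176927 = -0.405025
  phi_hat_1 = (-0.2512 - (-0.2512)(-0.405025) - (-0.3857)(-0.120007)) / 1.2283 = -0.325026
So phi_hat = [-0.3250, -0.4050, -0.1200].
Therefore phi_hat_1 = -0.3250.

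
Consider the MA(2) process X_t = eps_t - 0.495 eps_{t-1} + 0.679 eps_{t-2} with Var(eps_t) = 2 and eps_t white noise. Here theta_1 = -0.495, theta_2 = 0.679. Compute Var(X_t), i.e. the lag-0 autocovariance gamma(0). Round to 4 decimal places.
\gamma(0) = 3.4121

For an MA(q) process X_t = eps_t + sum_i theta_i eps_{t-i} with
Var(eps_t) = sigma^2, the variance is
  gamma(0) = sigma^2 * (1 + sum_i theta_i^2).
  sum_i theta_i^2 = (-0.495)^2 + (0.679)^2 = 0.245025 + 0.461041 = 0.706066.
  gamma(0) = 2 * (1 + 0.706066) = 2 * 1.706066 = 3.412132, which rounds to 3.4121.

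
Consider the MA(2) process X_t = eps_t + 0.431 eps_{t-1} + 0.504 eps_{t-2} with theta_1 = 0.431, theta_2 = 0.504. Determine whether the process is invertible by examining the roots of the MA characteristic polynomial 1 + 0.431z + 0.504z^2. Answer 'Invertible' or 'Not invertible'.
\text{Invertible}

The MA(q) characteristic polynomial is P(z) = 1 + 0.431z + 0.504z^2.
Invertibility requires all roots to lie outside the unit circle, i.e. |z| > 1 for every root.
Set 1 + (0.431) z + (0.504) z^2 = 0, i.e. a z^2 + b z + c = 0 with a = 0.504, b = 0.431, c = 1.
Discriminant D = b^2 - 4ac = (0.431)^2 - 4*(0.504)*1 = 0.185761 - (2.016) = -1.830239.
D < 0, so the roots are the complex-conjugate pair z = (-b +/- i sqrt(-D)) / (2a) = -0.4276 +/- 1.3421i.
For a conjugate pair |z|^2 = z * conj(z) = (product of roots) = c/a = 1/(0.504) = 1.984127, so |z| = sqrt(1.984127) = 1.4086 for both roots.
Moduli of all roots: 1.4086, 1.4086.
All moduli strictly greater than 1? Yes.
Verdict: Invertible.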